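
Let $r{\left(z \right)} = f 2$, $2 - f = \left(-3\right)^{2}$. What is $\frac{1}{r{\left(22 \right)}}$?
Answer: $- \frac{1}{14} \approx -0.071429$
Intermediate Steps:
$f = -7$ ($f = 2 - \left(-3\right)^{2} = 2 - 9 = -7$)
$r{\left(z \right)} = -14$ ($r{\left(z \right)} = \left(-7\right) 2 = -14$)
$\frac{1}{r{\left(22 \right)}} = \frac{1}{-14} = - \frac{1}{14}$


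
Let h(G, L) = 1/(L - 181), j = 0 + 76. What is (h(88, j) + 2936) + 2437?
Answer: 564164/105 ≈ 5373.0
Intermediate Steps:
j = 76
h(G, L) = 1/(-181 + L)
(h(88, j) + 2936) + 2437 = (1/(-181 + 76) + 2936) + 2437 = (1/(-105) + 2936) + 2437 = (-1/105 + 2936) + 2437 = 308279/105 + 2437 = 564164/105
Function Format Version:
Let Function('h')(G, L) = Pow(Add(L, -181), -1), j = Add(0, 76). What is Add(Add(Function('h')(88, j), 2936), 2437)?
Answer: Rational(564164, 105) ≈ 5373.0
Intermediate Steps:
j = 76
Function('h')(G, L) = Pow(Add(-181, L), -1)
Add(Add(Function('h')(88, j), 2936), 2437) = Add(Add(Pow(Add(-181, 76), -1), 2936), 2437) = Add(Add(Pow(-105, -1), 2936), 2437) = Add(Add(Rational(-1, 105), 2936), 2437) = Add(Rational(308279, 105), 2437) = Rational(564164, 105)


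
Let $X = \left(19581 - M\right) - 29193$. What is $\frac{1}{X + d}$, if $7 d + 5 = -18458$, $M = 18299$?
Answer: $- \frac{7}{213840} \approx -3.2735 \cdot 10^{-5}$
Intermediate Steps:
$X = -27911$ ($X = \left(19581 - 18299\right) - 29193 = 1282 - 29193 = -27911$)
$d = - \frac{18463}{7}$ ($d = - \frac{5}{7} + \frac{1}{7} \left(-18458\right) = - \frac{5}{7} - \frac{18458}{7} = - \frac{18463}{7} \approx -2637.6$)
$\frac{1}{X + d} = \frac{1}{-27911 - \frac{18463}{7}} = \frac{1}{- \frac{213840}{7}} = - \frac{7}{213840}$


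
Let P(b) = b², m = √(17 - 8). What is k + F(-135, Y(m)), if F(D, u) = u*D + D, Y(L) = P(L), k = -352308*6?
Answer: -2115198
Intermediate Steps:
k = -2113848
m = 3 (m = √9 = 3)
Y(L) = L²
F(D, u) = D + D*u (F(D, u) = D*u + D = D + D*u)
k + F(-135, Y(m)) = -2113848 - 135*(1 + 3²) = -2113848 - 135*(1 + 9) = -2113848 - 135*10 = -2113848 - 1350 = -2115198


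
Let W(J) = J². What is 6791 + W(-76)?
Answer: 12567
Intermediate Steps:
6791 + W(-76) = 6791 + (-76)² = 6791 + 5776 = 12567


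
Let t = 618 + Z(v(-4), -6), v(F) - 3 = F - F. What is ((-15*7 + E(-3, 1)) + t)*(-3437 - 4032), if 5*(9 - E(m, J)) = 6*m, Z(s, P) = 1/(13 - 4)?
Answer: -176694133/45 ≈ -3.9265e+6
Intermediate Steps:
v(F) = 3 (v(F) = 3 + (F - F) = 3 + 0 = 3)
Z(s, P) = ⅑ (Z(s, P) = 1/9 = ⅑)
E(m, J) = 9 - 6*m/5
t = 5563/9 (t = 618 + ⅑ = 5563/9 ≈ 618.11)
((-15*7 + E(-3, 1)) + t)*(-3437 - 4032) = ((-15*7 + (9 - 6/5*(-3))) + 5563/9)*(-3437 - 4032) = ((-105 + (9 + 18/5)) + 5563/9)*(-7469) = ((-105 + 63/5) + 5563/9)*(-7469) = (-462/5 + 5563/9)*(-7469) = (23657/45)*(-7469) = -176694133/45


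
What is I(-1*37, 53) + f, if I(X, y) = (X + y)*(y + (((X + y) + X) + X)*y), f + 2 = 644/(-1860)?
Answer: -22477331/465 ≈ -48338.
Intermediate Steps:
f = -1091/465 (f = -2 + 644/(-1860) = -2 + 644*(-1/1860) = -2 - 161/465 = -1091/465 ≈ -2.3462)
I(X, y) = (X + y)*(y + y*(y + 3*X)) (I(X, y) = (X + y)*(y + ((y + 2*X) + X)*y) = (X + y)*(y + (y + 3*X)*y) = (X + y)*(y + y*(y + 3*X)))
I(-1*37, 53) + f = 53*(-1*37 + 53 + 53**2 + 3*(-1*37)**2 + 4*(-1*37)*53) - 1091/465 = 53*(-37 + 53 + 2809 + 3*(-37)**2 + 4*(-37)*53) - 1091/465 = 53*(-37 + 53 + 2809 + 3*1369 - 7844) - 1091/465 = 53*(-37 + 53 + 2809 + 4107 - 7844) - 1091/465 = 53*(-912) - 1091/465 = -48336 - 1091/465 = -22477331/465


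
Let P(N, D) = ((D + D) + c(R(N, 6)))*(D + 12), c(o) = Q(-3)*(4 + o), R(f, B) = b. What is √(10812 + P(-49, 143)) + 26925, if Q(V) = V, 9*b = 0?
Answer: 26925 + √53282 ≈ 27156.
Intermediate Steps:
b = 0 (b = (⅑)*0 = 0)
R(f, B) = 0
c(o) = -12 - 3*o (c(o) = -3*(4 + o) = -12 - 3*o)
P(N, D) = (-12 + 2*D)*(12 + D) (P(N, D) = ((D + D) + (-12 - 3*0))*(D + 12) = (2*D + (-12 + 0))*(12 + D) = (2*D - 12)*(12 + D) = (-12 + 2*D)*(12 + D))
√(10812 + P(-49, 143)) + 26925 = √(10812 + (-144 + 2*143² + 12*143)) + 26925 = √(10812 + (-144 + 2*20449 + 1716)) + 26925 = √(10812 + (-144 + 40898 + 1716)) + 26925 = √(10812 + 42470) + 26925 = √53282 + 26925 = 26925 + √53282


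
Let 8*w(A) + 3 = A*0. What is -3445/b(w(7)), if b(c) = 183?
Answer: -3445/183 ≈ -18.825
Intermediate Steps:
w(A) = -3/8 (w(A) = -3/8 + (A*0)/8 = -3/8 + (⅛)*0 = -3/8 + 0 = -3/8)
-3445/b(w(7)) = -3445/183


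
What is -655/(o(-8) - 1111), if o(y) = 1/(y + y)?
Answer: 10480/17777 ≈ 0.58953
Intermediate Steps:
o(y) = 1/(2*y)
-655/(o(-8) - 1111) = -655/((½)/(-8) - 1111) = -655/((½)*(-⅛) - 1111) = -655/(-1/16 - 1111) = -655/(-17777/16) = -655*(-16/17777) = 10480/17777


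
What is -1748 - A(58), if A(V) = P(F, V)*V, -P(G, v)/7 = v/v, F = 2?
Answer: -1342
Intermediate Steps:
P(G, v) = -7 (P(G, v) = -7*v/v = -7*1 = -7)
A(V) = -7*V
-1748 - A(58) = -1748 - (-7)*58 = -1748 - 1*(-406) = -1748 + 406 = -1342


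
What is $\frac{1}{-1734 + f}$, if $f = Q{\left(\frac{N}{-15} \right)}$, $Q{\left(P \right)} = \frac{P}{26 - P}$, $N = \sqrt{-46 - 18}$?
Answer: $- \frac{6596311}{11438006050} + \frac{39 i}{5719003025} \approx -0.0005767 + 6.8194 \cdot 10^{-9} i$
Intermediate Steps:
$N = 8 i$ ($N = \sqrt{-64} = 8 i \approx 8.0 i$)
$f = \frac{30 i \left(-26 + \frac{8 i}{15}\right)}{38041}$ ($f = - \frac{8 i \frac{1}{-15}}{-26 + \frac{8 i}{-15}} = - \frac{8 i \left(- \frac{1}{15}\right)}{-26 + 8 i \left(- \frac{1}{15}\right)} = - \frac{\left(- \frac{8}{15}\right) i}{-26 - \frac{8 i}{15}} = - - \frac{8 i}{15} \frac{225 \left(-26 + \frac{8 i}{15}\right)}{152164} = \frac{30 i \left(-26 + \frac{8 i}{15}\right)}{38041} \approx -0.0004206 - 0.020504 i$)
$\frac{1}{-1734 + f} = \frac{1}{-1734 - \left(\frac{16}{38041} + \frac{780 i}{38041}\right)} = \frac{1}{- \frac{65963110}{38041} - \frac{780 i}{38041}} = \frac{38041 \left(- \frac{65963110}{38041} + \frac{780 i}{38041}\right)}{114380060500}$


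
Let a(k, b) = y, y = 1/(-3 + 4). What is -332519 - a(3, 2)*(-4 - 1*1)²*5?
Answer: -332644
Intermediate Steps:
y = 1 (y = 1/1 = 1)
a(k, b) = 1
-332519 - a(3, 2)*(-4 - 1*1)²*5 = -332519 - 1*(-4 - 1*1)²*5 = -332519 - 1*(-4 - 1)²*5 = -332519 - 1*(-5)²*5 = -332519 - 1*25*5 = -332519 - 25*5 = -332519 - 1*125 = -332519 - 125 = -332644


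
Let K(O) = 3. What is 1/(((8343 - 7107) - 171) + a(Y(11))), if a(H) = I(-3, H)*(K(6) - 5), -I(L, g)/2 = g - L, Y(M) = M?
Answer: 1/1121 ≈ 0.00089206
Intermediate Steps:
I(L, g) = -2*g + 2*L (I(L, g) = -2*(g - L) = -2*g + 2*L)
a(H) = 12 + 4*H (a(H) = (-2*H + 2*(-3))*(3 - 5) = (-2*H - 6)*(-2) = (-6 - 2*H)*(-2) = 12 + 4*H)
1/(((8343 - 7107) - 171) + a(Y(11))) = 1/(((8343 - 7107) - 171) + (12 + 4*11)) = 1/((1236 - 171) + (12 + 44)) = 1/(1065 + 56) = 1/1121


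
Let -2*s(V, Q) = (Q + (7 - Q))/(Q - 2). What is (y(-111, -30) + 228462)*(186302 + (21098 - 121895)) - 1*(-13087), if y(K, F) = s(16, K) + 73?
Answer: 4416243605747/226 ≈ 1.9541e+10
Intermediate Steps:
s(V, Q) = -7/(2*(-2 + Q)) (s(V, Q) = -(Q + (7 - Q))/(2*(Q - 2)) = -7/(2*(-2 + Q)))
y(K, F) = 73 - 7/(-4 + 2*K) (y(K, F) = -7/(-4 + 2*K) + 73 = 73 - 7/(-4 + 2*K))
(y(-111, -30) + 228462)*(186302 + (21098 - 121895)) - 1*(-13087) = ((-299 + 146*(-111))/(2*(-2 - 111)) + 228462)*(186302 + (21098 - 121895)) - 1*(-13087) = ((½)*(-299 - 16206)/(-113) + 228462)*(186302 - 100797) + 13087 = ((½)*(-1/113)*(-16505) + 228462)*85505 + 13087 = (16505/226 + 228462)*85505 + 13087 = (51648917/226)*85505 + 13087 = 4416240648085/226 + 13087 = 4416243605747/226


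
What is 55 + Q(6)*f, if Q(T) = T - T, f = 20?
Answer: 55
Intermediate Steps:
Q(T) = 0
55 + Q(6)*f = 55 + 0*20 = 55 + 0 = 55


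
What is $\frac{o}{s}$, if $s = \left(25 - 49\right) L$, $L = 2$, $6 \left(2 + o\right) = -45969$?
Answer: $\frac{5109}{32} \approx 159.66$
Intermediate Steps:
$o = - \frac{15327}{2}$ ($o = -2 + \frac{1}{6} \left(-45969\right) = -2 - \frac{15323}{2} = - \frac{15327}{2} \approx -7663.5$)
$s = -48$ ($s = \left(25 - 49\right) 2 = \left(-24\right) 2 = -48$)
$\frac{o}{s} = - \frac{15327}{2 \left(-48\right)} = \left(- \frac{15327}{2}\right) \left(- \frac{1}{48}\right) = \frac{5109}{32}$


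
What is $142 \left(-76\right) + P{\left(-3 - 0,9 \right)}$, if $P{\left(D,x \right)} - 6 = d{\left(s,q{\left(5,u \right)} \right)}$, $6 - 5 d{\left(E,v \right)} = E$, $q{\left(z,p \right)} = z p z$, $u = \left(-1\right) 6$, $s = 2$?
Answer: $- \frac{53926}{5} \approx -10785.0$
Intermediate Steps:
$u = -6$
$q{\left(z,p \right)} = p z^{2}$ ($q{\left(z,p \right)} = p z z = p z^{2}$)
$d{\left(E,v \right)} = \frac{6}{5} - \frac{E}{5}$
$P{\left(D,x \right)} = \frac{34}{5}$ ($P{\left(D,x \right)} = 6 + \left(\frac{6}{5} - \frac{2}{5}\right) = 6 + \frac{4}{5} = \frac{34}{5}$)
$142 \left(-76\right) + P{\left(-3 - 0,9 \right)} = 142 \left(-76\right) + \frac{34}{5} = -10792 + \frac{34}{5} = - \frac{53926}{5}$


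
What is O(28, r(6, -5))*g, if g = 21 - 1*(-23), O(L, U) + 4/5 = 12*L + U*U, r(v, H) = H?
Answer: 79244/5 ≈ 15849.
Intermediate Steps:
O(L, U) = -⅘ + U² + 12*L (O(L, U) = -⅘ + (12*L + U*U) = -⅘ + (12*L + U²) = -⅘ + (U² + 12*L) = -⅘ + U² + 12*L)
g = 44 (g = 21 + 23 = 44)
O(28, r(6, -5))*g = (-⅘ + (-5)² + 12*28)*44 = (-⅘ + 25 + 336)*44 = (1801/5)*44 = 79244/5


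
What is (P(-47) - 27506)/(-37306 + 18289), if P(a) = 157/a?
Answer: 1292939/893799 ≈ 1.4466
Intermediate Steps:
(P(-47) - 27506)/(-37306 + 18289) = (157/(-47) - 27506)/(-37306 + 18289) = (157*(-1/47) - 27506)/(-19017) = (-157/47 - 27506)*(-1/19017) = -1292939/47*(-1/19017) = 1292939/893799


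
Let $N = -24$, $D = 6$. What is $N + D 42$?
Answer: $228$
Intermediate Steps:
$N + D 42 = -24 + 6 \cdot 42 = -24 + 252 = 228$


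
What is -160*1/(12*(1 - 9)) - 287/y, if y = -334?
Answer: 2531/1002 ≈ 2.5259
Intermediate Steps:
-160*1/(12*(1 - 9)) - 287/y = -160*1/(12*(1 - 9)) - 287/(-334) = -160/((-8*12)) - 287*(-1/334) = -160/(-96) + 287/334 = -160*(-1/96) + 287/334 = 5/3 + 287/334 = 2531/1002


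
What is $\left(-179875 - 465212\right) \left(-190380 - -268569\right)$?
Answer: $-50438707443$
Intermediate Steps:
$\left(-179875 - 465212\right) \left(-190380 - -268569\right) = - 645087 \left(-190380 + 268569\right) = \left(-645087\right) 78189 = -50438707443$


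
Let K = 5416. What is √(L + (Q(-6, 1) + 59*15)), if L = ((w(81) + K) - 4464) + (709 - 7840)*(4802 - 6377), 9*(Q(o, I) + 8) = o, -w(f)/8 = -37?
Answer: 62*√26301/3 ≈ 3351.6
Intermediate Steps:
w(f) = 296 (w(f) = -8*(-37) = 296)
Q(o, I) = -8 + o/9
L = 11232573 (L = ((296 + 5416) - 4464) + (709 - 7840)*(4802 - 6377) = (5712 - 4464) - 7131*(-1575) = 1248 + 11231325 = 11232573)
√(L + (Q(-6, 1) + 59*15)) = √(11232573 + ((-8 + (⅑)*(-6)) + 59*15)) = √(11232573 + ((-8 - ⅔) + 885)) = √(11232573 + (-26/3 + 885)) = √(11232573 + 2629/3) = √(33700348/3) = 62*√26301/3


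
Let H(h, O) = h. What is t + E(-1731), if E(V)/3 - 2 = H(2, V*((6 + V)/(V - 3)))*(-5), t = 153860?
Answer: 153836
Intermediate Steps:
E(V) = -24 (E(V) = 6 + 3*(2*(-5)) = 6 + 3*(-10) = 6 - 30 = -24)
t + E(-1731) = 153860 - 24 = 153836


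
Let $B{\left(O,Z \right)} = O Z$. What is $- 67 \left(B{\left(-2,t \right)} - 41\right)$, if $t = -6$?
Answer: $1943$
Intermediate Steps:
$- 67 \left(B{\left(-2,t \right)} - 41\right) = - 67 \left(\left(-2\right) \left(-6\right) - 41\right) = - 67 \left(12 - 41\right) = \left(-67\right) \left(-29\right) = 1943$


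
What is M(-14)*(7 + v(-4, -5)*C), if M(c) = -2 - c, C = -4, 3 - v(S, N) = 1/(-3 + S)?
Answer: -468/7 ≈ -66.857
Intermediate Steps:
v(S, N) = 3 - 1/(-3 + S)
M(-14)*(7 + v(-4, -5)*C) = (-2 - 1*(-14))*(7 + ((-10 + 3*(-4))/(-3 - 4))*(-4)) = (-2 + 14)*(7 + ((-10 - 12)/(-7))*(-4)) = 12*(7 - ⅐*(-22)*(-4)) = 12*(7 + (22/7)*(-4)) = 12*(7 - 88/7) = 12*(-39/7) = -468/7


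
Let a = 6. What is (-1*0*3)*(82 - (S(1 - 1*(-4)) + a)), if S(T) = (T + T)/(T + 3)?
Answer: 0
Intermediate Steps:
S(T) = 2*T/(3 + T) (S(T) = (2*T)/(3 + T) = 2*T/(3 + T))
(-1*0*3)*(82 - (S(1 - 1*(-4)) + a)) = (-1*0*3)*(82 - (2*(1 - 1*(-4))/(3 + (1 - 1*(-4))) + 6)) = (0*3)*(82 - (2*(1 + 4)/(3 + (1 + 4)) + 6)) = 0*(82 - (2*5/(3 + 5) + 6)) = 0*(82 - (2*5/8 + 6)) = 0*(82 - (2*5*(⅛) + 6)) = 0*(82 - (5/4 + 6)) = 0*(82 - 1*29/4) = 0*(82 - 29/4) = 0*(299/4) = 0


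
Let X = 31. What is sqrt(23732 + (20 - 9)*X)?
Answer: sqrt(24073) ≈ 155.15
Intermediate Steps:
sqrt(23732 + (20 - 9)*X) = sqrt(23732 + (20 - 9)*31) = sqrt(23732 + 11*31) = sqrt(23732 + 341) = sqrt(24073)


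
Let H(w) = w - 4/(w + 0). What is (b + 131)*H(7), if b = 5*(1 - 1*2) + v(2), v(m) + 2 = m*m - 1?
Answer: 5715/7 ≈ 816.43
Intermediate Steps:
v(m) = -3 + m² (v(m) = -2 + (m*m - 1) = -2 + (m² - 1) = -2 + (-1 + m²) = -3 + m²)
H(w) = w - 4/w
b = -4 (b = 5*(1 - 1*2) + (-3 + 2²) = 5*(1 - 2) + (-3 + 4) = 5*(-1) + 1 = -5 + 1 = -4)
(b + 131)*H(7) = (-4 + 131)*(7 - 4/7) = 127*(7 - 4*⅐) = 127*(7 - 4/7) = 127*(45/7) = 5715/7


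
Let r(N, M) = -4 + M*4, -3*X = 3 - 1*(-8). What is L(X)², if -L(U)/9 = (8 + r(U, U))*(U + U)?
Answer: 495616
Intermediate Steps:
X = -11/3 (X = -(3 - 1*(-8))/3 = -(3 + 8)/3 = -⅓*11 = -11/3 ≈ -3.6667)
r(N, M) = -4 + 4*M
L(U) = -18*U*(4 + 4*U) (L(U) = -9*(8 + (-4 + 4*U))*(U + U) = -9*(4 + 4*U)*2*U = -18*U*(4 + 4*U))
L(X)² = (-72*(-11/3)*(1 - 11/3))² = (-72*(-11/3)*(-8/3))² = (-704)² = 495616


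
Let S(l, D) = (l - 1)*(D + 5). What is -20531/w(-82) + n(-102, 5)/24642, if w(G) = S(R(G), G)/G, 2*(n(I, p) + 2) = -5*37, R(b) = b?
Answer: 1316991683/4999588 ≈ 263.42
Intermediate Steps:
n(I, p) = -189/2 (n(I, p) = -2 + (-5*37)/2 = -2 + (1/2)*(-185) = -2 - 185/2 = -189/2)
S(l, D) = (-1 + l)*(5 + D)
w(G) = (-5 + G**2 + 4*G)/G (w(G) = (-5 - G + 5*G + G*G)/G = (-5 - G + 5*G + G**2)/G = (-5 + G**2 + 4*G)/G)
-20531/w(-82) + n(-102, 5)/24642 = -20531/(4 - 82 - 5/(-82)) - 189/2/24642 = -20531/(4 - 82 - 5*(-1/82)) - 189/2*1/24642 = -20531/(4 - 82 + 5/82) - 21/5476 = -20531/(-6391/82) - 21/5476 = -20531*(-82/6391) - 21/5476 = 240506/913 - 21/5476 = 1316991683/4999588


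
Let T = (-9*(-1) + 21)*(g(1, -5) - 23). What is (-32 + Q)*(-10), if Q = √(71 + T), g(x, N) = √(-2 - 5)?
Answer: 320 - 10*√(-619 + 30*I*√7) ≈ 304.08 - 249.31*I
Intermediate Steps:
g(x, N) = I*√7 (g(x, N) = √(-7) = I*√7)
T = -690 + 30*I*√7 (T = (-9*(-1) + 21)*(I*√7 - 23) = (9 + 21)*(-23 + I*√7) = 30*(-23 + I*√7) = -690 + 30*I*√7 ≈ -690.0 + 79.373*I)
Q = √(-619 + 30*I*√7) (Q = √(71 + (-690 + 30*I*√7)) = √(-619 + 30*I*√7) ≈ 1.5919 + 24.931*I)
(-32 + Q)*(-10) = (-32 + √(-619 + 30*I*√7))*(-10) = 320 - 10*√(-619 + 30*I*√7)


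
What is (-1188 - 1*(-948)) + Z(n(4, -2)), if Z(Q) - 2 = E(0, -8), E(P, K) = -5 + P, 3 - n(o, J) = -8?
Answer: -243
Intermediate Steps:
n(o, J) = 11 (n(o, J) = 3 - 1*(-8) = 3 + 8 = 11)
Z(Q) = -3 (Z(Q) = 2 + (-5 + 0) = 2 - 5 = -3)
(-1188 - 1*(-948)) + Z(n(4, -2)) = (-1188 - 1*(-948)) - 3 = (-1188 + 948) - 3 = -240 - 3 = -243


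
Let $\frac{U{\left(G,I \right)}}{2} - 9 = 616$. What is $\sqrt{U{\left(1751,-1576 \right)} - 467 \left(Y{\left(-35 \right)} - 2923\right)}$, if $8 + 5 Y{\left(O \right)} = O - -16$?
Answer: $\frac{4 \sqrt{2138770}}{5} \approx 1170.0$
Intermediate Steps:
$U{\left(G,I \right)} = 1250$ ($U{\left(G,I \right)} = 18 + 2 \cdot 616 = 18 + 1232 = 1250$)
$Y{\left(O \right)} = \frac{8}{5} + \frac{O}{5}$ ($Y{\left(O \right)} = - \frac{8}{5} + \frac{O - -16}{5} = - \frac{8}{5} + \frac{O + 16}{5} = - \frac{8}{5} + \frac{16 + O}{5} = - \frac{8}{5} + \left(\frac{16}{5} + \frac{O}{5}\right) = \frac{8}{5} + \frac{O}{5}$)
$\sqrt{U{\left(1751,-1576 \right)} - 467 \left(Y{\left(-35 \right)} - 2923\right)} = \sqrt{1250 - 467 \left(\left(\frac{8}{5} + \frac{1}{5} \left(-35\right)\right) - 2923\right)} = \sqrt{1250 - 467 \left(\left(\frac{8}{5} - 7\right) - 2923\right)} = \sqrt{1250 - 467 \left(- \frac{27}{5} - 2923\right)} = \sqrt{1250 - - \frac{6837814}{5}} = \sqrt{1250 + \frac{6837814}{5}} = \sqrt{\frac{6844064}{5}} = \frac{4 \sqrt{2138770}}{5}$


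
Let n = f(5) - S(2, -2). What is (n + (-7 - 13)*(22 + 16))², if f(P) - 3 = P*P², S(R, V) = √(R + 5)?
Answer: 399431 + 1264*√7 ≈ 4.0278e+5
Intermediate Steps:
S(R, V) = √(5 + R)
f(P) = 3 + P³ (f(P) = 3 + P*P² = 3 + P³)
n = 128 - √7 (n = (3 + 5³) - √(5 + 2) = (3 + 125) - √7 = 128 - √7 ≈ 125.35)
(n + (-7 - 13)*(22 + 16))² = ((128 - √7) + (-7 - 13)*(22 + 16))² = ((128 - √7) - 20*38)² = ((128 - √7) - 760)² = (-632 - √7)²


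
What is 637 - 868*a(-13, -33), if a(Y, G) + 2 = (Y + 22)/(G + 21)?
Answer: 3024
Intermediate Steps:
a(Y, G) = -2 + (22 + Y)/(21 + G) (a(Y, G) = -2 + (Y + 22)/(G + 21) = -2 + (22 + Y)/(21 + G))
637 - 868*a(-13, -33) = 637 - 868*(-20 - 13 - 2*(-33))/(21 - 33) = 637 - 868*(-20 - 13 + 66)/(-12) = 637 - (-217)*33/3 = 637 - 868*(-11/4) = 637 + 2387 = 3024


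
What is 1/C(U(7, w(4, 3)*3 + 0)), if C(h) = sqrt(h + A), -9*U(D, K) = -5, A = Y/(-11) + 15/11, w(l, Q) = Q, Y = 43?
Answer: -3*I*sqrt(2167)/197 ≈ -0.7089*I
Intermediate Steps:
A = -28/11 (A = 43/(-11) + 15/11 = 43*(-1/11) + 15*(1/11) = -43/11 + 15/11 = -28/11 ≈ -2.5455)
U(D, K) = 5/9 (U(D, K) = -1/9*(-5) = 5/9)
C(h) = sqrt(-28/11 + h) (C(h) = sqrt(h - 28/11) = sqrt(-28/11 + h))
1/C(U(7, w(4, 3)*3 + 0)) = 1/(sqrt(-308 + 121*(5/9))/11) = 1/(sqrt(-308 + 605/9)/11) = 1/(sqrt(-2167/9)/11) = 1/((I*sqrt(2167)/3)/11) = 1/(I*sqrt(2167)/33) = -3*I*sqrt(2167)/197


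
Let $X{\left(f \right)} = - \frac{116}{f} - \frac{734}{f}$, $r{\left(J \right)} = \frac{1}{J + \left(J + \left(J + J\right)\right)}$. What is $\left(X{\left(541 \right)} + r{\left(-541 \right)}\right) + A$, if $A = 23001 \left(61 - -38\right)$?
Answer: $\frac{4927638835}{2164} \approx 2.2771 \cdot 10^{6}$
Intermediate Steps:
$r{\left(J \right)} = \frac{1}{4 J}$ ($r{\left(J \right)} = \frac{1}{J + \left(J + 2 J\right)} = \frac{1}{J + 3 J} = \frac{1}{4 J}$)
$X{\left(f \right)} = - \frac{850}{f}$
$A = 2277099$ ($A = 23001 \left(61 + 38\right) = 23001 \cdot 99 = 2277099$)
$\left(X{\left(541 \right)} + r{\left(-541 \right)}\right) + A = \left(- \frac{850}{541} + \frac{1}{4 \left(-541\right)}\right) + 2277099 = \left(\left(-850\right) \frac{1}{541} + \frac{1}{4} \left(- \frac{1}{541}\right)\right) + 2277099 = \left(- \frac{850}{541} - \frac{1}{2164}\right) + 2277099 = - \frac{3401}{2164} + 2277099 = \frac{4927638835}{2164}$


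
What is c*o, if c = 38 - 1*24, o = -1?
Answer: -14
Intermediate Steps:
c = 14 (c = 38 - 24 = 14)
c*o = 14*(-1) = -14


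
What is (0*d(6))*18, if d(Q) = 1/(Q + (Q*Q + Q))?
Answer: 0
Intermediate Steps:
d(Q) = 1/(Q² + 2*Q) (d(Q) = 1/(Q + (Q² + Q)) = 1/(Q + (Q + Q²)) = 1/(Q² + 2*Q))
(0*d(6))*18 = (0*(1/(6*(2 + 6))))*18 = (0*((⅙)/8))*18 = (0*((⅙)*(⅛)))*18 = (0*(1/48))*18 = 0*18 = 0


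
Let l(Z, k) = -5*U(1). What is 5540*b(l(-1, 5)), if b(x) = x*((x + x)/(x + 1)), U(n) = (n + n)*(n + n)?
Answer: -4432000/19 ≈ -2.3326e+5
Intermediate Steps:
U(n) = 4*n² (U(n) = (2*n)*(2*n) = 4*n²)
l(Z, k) = -20 (l(Z, k) = -20*1² = -20)
b(x) = 2*x²/(1 + x) (b(x) = x*((2*x)/(1 + x)) = x*(2*x/(1 + x)) = 2*x²/(1 + x))
5540*b(l(-1, 5)) = 5540*(2*(-20)²/(1 - 20)) = 5540*(2*400/(-19)) = 5540*(2*400*(-1/19)) = 5540*(-800/19) = -4432000/19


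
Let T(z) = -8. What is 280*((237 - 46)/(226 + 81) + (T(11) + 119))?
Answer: 9595040/307 ≈ 31254.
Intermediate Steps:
280*((237 - 46)/(226 + 81) + (T(11) + 119)) = 280*((237 - 46)/(226 + 81) + (-8 + 119)) = 280*(191/307 + 111) = 280*(34268/307) = 9595040/307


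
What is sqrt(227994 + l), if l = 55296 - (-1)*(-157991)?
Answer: sqrt(125299) ≈ 353.98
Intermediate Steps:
l = -102695 (l = 55296 - 1*157991 = 55296 - 157991 = -102695)
sqrt(227994 + l) = sqrt(227994 - 102695) = sqrt(125299)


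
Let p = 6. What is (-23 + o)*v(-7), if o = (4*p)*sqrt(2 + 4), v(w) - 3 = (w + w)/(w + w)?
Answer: -92 + 96*sqrt(6) ≈ 143.15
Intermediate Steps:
v(w) = 4 (v(w) = 3 + (w + w)/(w + w) = 3 + (2*w)/((2*w)) = 3 + (2*w)*(1/(2*w)) = 3 + 1 = 4)
o = 24*sqrt(6) (o = (4*6)*sqrt(2 + 4) = 24*sqrt(6) ≈ 58.788)
(-23 + o)*v(-7) = (-23 + 24*sqrt(6))*4 = -92 + 96*sqrt(6)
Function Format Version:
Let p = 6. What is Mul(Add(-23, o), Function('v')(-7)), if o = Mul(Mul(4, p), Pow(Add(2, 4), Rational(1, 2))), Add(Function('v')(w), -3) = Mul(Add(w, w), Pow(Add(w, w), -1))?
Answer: Add(-92, Mul(96, Pow(6, Rational(1, 2)))) ≈ 143.15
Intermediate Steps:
Function('v')(w) = 4 (Function('v')(w) = Add(3, Mul(Add(w, w), Pow(Add(w, w), -1))) = Add(3, Mul(Mul(2, w), Pow(Mul(2, w), -1))) = Add(3, Mul(Mul(2, w), Mul(Rational(1, 2), Pow(w, -1)))) = Add(3, 1) = 4)
o = Mul(24, Pow(6, Rational(1, 2))) (o = Mul(Mul(4, 6), Pow(Add(2, 4), Rational(1, 2))) = Mul(24, Pow(6, Rational(1, 2))) ≈ 58.788)
Mul(Add(-23, o), Function('v')(-7)) = Mul(Add(-23, Mul(24, Pow(6, Rational(1, 2)))), 4) = Add(-92, Mul(96, Pow(6, Rational(1, 2))))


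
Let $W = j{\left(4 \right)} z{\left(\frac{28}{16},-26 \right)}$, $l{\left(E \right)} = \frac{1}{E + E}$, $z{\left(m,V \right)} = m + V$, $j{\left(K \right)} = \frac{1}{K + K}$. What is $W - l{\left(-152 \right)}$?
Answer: $- \frac{1841}{608} \approx -3.028$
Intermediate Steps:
$j{\left(K \right)} = \frac{1}{2 K}$
$z{\left(m,V \right)} = V + m$
$l{\left(E \right)} = \frac{1}{2 E}$
$W = - \frac{97}{32}$ ($W = \frac{1}{2 \cdot 4} \left(-26 + \frac{28}{16}\right) = \frac{1}{2} \cdot \frac{1}{4} \left(-26 + 28 \cdot \frac{1}{16}\right) = \frac{-26 + \frac{7}{4}}{8} = \frac{1}{8} \left(- \frac{97}{4}\right) = - \frac{97}{32} \approx -3.0313$)
$W - l{\left(-152 \right)} = - \frac{97}{32} - \frac{1}{2 \left(-152\right)} = - \frac{97}{32} - \frac{1}{2} \left(- \frac{1}{152}\right) = - \frac{97}{32} - - \frac{1}{304} = - \frac{97}{32} + \frac{1}{304} = - \frac{1841}{608}$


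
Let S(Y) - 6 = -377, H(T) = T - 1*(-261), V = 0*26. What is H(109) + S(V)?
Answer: -1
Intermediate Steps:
V = 0
H(T) = 261 + T (H(T) = T + 261 = 261 + T)
S(Y) = -371 (S(Y) = 6 - 377 = -371)
H(109) + S(V) = (261 + 109) - 371 = 370 - 371 = -1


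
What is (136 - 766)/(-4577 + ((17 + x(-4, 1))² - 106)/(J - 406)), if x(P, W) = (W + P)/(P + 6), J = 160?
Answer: 41328/300287 ≈ 0.13763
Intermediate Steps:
x(P, W) = (P + W)/(6 + P)
(136 - 766)/(-4577 + ((17 + x(-4, 1))² - 106)/(J - 406)) = (136 - 766)/(-4577 + ((17 + (-4 + 1)/(6 - 4))² - 106)/(160 - 406)) = -630/(-4577 + ((17 - 3/2)² - 106)/(-246)) = -630/(-4577 + ((17 + (½)*(-3))² - 106)*(-1/246)) = -630/(-4577 + ((17 - 3/2)² - 106)*(-1/246)) = -630/(-4577 + ((31/2)² - 106)*(-1/246)) = -630/(-4577 + (961/4 - 106)*(-1/246)) = -630/(-4577 + (537/4)*(-1/246)) = -630/(-4577 - 179/328) = -630/(-1501435/328) = -630*(-328/1501435) = 41328/300287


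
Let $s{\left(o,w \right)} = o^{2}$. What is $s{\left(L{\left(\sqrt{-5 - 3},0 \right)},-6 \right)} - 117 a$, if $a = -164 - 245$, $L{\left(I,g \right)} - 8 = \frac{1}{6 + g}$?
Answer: $\frac{1725109}{36} \approx 47920.0$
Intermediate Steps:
$L{\left(I,g \right)} = 8 + \frac{1}{6 + g}$
$a = -409$
$s{\left(L{\left(\sqrt{-5 - 3},0 \right)},-6 \right)} - 117 a = \left(\frac{49 + 8 \cdot 0}{6 + 0}\right)^{2} - -47853 = \left(\frac{49 + 0}{6}\right)^{2} + 47853 = \left(\frac{1}{6} \cdot 49\right)^{2} + 47853 = \left(\frac{49}{6}\right)^{2} + 47853 = \frac{2401}{36} + 47853 = \frac{1725109}{36}$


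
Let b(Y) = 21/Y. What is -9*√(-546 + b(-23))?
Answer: -9*I*√289317/23 ≈ -210.48*I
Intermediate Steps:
-9*√(-546 + b(-23)) = -9*√(-546 + 21/(-23)) = -9*√(-546 + 21*(-1/23)) = -9*√(-546 - 21/23) = -9*I*√289317/23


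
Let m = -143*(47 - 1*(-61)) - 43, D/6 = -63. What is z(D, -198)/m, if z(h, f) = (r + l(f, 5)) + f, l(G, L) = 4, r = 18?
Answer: 176/15487 ≈ 0.011364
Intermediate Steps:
D = -378 (D = 6*(-63) = -378)
m = -15487 (m = -143*(47 + 61) - 43 = -143*108 - 43 = -15444 - 43 = -15487)
z(h, f) = 22 + f (z(h, f) = (18 + 4) + f = 22 + f)
z(D, -198)/m = (22 - 198)/(-15487) = -176*(-1/15487) = 176/15487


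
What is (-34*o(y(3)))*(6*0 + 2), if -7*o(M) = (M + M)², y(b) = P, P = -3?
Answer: 2448/7 ≈ 349.71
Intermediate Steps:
y(b) = -3
o(M) = -4*M²/7 (o(M) = -(M + M)²/7 = -4*M²/7)
(-34*o(y(3)))*(6*0 + 2) = (-(-136)*(-3)²/7)*(6*0 + 2) = (-(-136)*9/7)*(0 + 2) = -34*(-36/7)*2 = (1224/7)*2 = 2448/7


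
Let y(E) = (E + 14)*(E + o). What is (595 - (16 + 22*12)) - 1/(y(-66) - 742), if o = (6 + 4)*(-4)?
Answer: 1502549/4770 ≈ 315.00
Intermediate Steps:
o = -40 (o = 10*(-4) = -40)
y(E) = (-40 + E)*(14 + E) (y(E) = (E + 14)*(E - 40) = (14 + E)*(-40 + E) = (-40 + E)*(14 + E))
(595 - (16 + 22*12)) - 1/(y(-66) - 742) = (595 - (16 + 22*12)) - 1/((-560 + (-66)² - 26*(-66)) - 742) = (595 - (16 + 264)) - 1/((-560 + 4356 + 1716) - 742) = (595 - 1*280) - 1/(5512 - 742) = (595 - 280) - 1/4770 = 315 - 1*1/4770 = 315 - 1/4770 = 1502549/4770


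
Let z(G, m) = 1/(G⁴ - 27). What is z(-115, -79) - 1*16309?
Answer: -2852453852781/174900598 ≈ -16309.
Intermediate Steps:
z(G, m) = 1/(-27 + G⁴)
z(-115, -79) - 1*16309 = 1/(-27 + (-115)⁴) - 1*16309 = 1/(-27 + 174900625) - 16309 = 1/174900598 - 16309 = -2852453852781/174900598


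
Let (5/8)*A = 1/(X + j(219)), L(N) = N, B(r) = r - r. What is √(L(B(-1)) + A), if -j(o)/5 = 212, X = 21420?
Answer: √509/2545 ≈ 0.0088648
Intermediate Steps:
j(o) = -1060 (j(o) = -5*212 = -1060)
B(r) = 0
A = 1/12725 (A = 8/(5*(21420 - 1060)) = (8/5)/20360 = (8/5)*(1/20360) = 1/12725 ≈ 7.8585e-5)
√(L(B(-1)) + A) = √(0 + 1/12725) = √(1/12725) = √509/2545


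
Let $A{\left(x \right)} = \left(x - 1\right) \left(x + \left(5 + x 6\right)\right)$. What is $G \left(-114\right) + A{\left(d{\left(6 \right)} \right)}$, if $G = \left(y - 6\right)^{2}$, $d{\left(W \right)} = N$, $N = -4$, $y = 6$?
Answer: $115$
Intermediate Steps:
$d{\left(W \right)} = -4$
$A{\left(x \right)} = \left(-1 + x\right) \left(5 + 7 x\right)$ ($A{\left(x \right)} = \left(-1 + x\right) \left(x + \left(5 + 6 x\right)\right) = \left(-1 + x\right) \left(5 + 7 x\right)$)
$G = 0$ ($G = \left(6 - 6\right)^{2} = 0^{2} = 0$)
$G \left(-114\right) + A{\left(d{\left(6 \right)} \right)} = 0 \left(-114\right) - \left(-3 - 112\right) = 0 + \left(-5 + 8 + 7 \cdot 16\right) = 0 + \left(-5 + 8 + 112\right) = 0 + 115 = 115$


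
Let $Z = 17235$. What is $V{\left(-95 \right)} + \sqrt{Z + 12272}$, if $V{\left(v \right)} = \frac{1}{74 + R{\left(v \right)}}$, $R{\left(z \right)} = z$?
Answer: $- \frac{1}{21} + \sqrt{29507} \approx 171.73$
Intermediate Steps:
$V{\left(v \right)} = \frac{1}{74 + v}$
$V{\left(-95 \right)} + \sqrt{Z + 12272} = \frac{1}{74 - 95} + \sqrt{17235 + 12272} = \frac{1}{-21} + \sqrt{29507} = - \frac{1}{21} + \sqrt{29507}$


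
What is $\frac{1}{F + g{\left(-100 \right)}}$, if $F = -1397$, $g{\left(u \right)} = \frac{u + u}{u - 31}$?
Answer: $- \frac{131}{182807} \approx -0.0007166$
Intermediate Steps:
$g{\left(u \right)} = \frac{2 u}{-31 + u}$
$\frac{1}{F + g{\left(-100 \right)}} = \frac{1}{-1397 + 2 \left(-100\right) \frac{1}{-31 - 100}} = \frac{1}{-1397 + 2 \left(-100\right) \frac{1}{-131}} = \frac{1}{-1397 + 2 \left(-100\right) \left(- \frac{1}{131}\right)} = \frac{1}{-1397 + \frac{200}{131}} = \frac{1}{- \frac{182807}{131}} = - \frac{131}{182807}$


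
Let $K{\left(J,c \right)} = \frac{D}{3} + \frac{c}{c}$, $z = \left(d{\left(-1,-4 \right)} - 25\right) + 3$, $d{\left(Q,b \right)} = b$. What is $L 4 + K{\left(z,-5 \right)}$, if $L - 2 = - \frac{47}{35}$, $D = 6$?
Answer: $\frac{197}{35} \approx 5.6286$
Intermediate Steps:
$z = -26$ ($z = \left(-4 - 25\right) + 3 = -29 + 3 = -26$)
$L = \frac{23}{35}$ ($L = 2 - \frac{47}{35} = \frac{23}{35} \approx 0.65714$)
$K{\left(J,c \right)} = 3$ ($K{\left(J,c \right)} = \frac{6}{3} + \frac{c}{c} = 6 \cdot \frac{1}{3} + 1 = 2 + 1 = 3$)
$L 4 + K{\left(z,-5 \right)} = \frac{23}{35} \cdot 4 + 3 = \frac{92}{35} + 3 = \frac{197}{35}$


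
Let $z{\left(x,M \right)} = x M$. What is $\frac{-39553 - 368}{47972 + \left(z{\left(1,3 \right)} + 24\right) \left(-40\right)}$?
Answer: $- \frac{39921}{46892} \approx -0.85134$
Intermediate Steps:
$z{\left(x,M \right)} = M x$
$\frac{-39553 - 368}{47972 + \left(z{\left(1,3 \right)} + 24\right) \left(-40\right)} = \frac{-39553 - 368}{47972 + \left(3 \cdot 1 + 24\right) \left(-40\right)} = - \frac{39921}{47972 + \left(3 + 24\right) \left(-40\right)} = - \frac{39921}{47972 + 27 \left(-40\right)} = - \frac{39921}{47972 - 1080} = - \frac{39921}{46892}$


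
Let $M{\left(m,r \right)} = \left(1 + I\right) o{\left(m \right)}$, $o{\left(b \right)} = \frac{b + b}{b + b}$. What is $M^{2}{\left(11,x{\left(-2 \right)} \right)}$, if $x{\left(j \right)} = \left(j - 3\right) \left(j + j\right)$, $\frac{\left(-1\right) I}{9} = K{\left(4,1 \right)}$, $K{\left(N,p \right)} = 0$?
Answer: $1$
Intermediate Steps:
$I = 0$ ($I = \left(-9\right) 0 = 0$)
$o{\left(b \right)} = 1$ ($o{\left(b \right)} = \frac{2 b}{2 b} = 2 b \frac{1}{2 b} = 1$)
$x{\left(j \right)} = 2 j \left(-3 + j\right)$ ($x{\left(j \right)} = \left(-3 + j\right) 2 j = 2 j \left(-3 + j\right)$)
$M{\left(m,r \right)} = 1$ ($M{\left(m,r \right)} = \left(1 + 0\right) 1 = 1 \cdot 1 = 1$)
$M^{2}{\left(11,x{\left(-2 \right)} \right)} = 1^{2} = 1$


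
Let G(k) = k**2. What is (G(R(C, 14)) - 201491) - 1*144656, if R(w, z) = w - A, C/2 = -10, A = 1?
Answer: -345706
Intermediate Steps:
C = -20 (C = 2*(-10) = -20)
R(w, z) = -1 + w (R(w, z) = w - 1*1 = w - 1 = -1 + w)
(G(R(C, 14)) - 201491) - 1*144656 = ((-1 - 20)**2 - 201491) - 1*144656 = ((-21)**2 - 201491) - 144656 = (441 - 201491) - 144656 = -201050 - 144656 = -345706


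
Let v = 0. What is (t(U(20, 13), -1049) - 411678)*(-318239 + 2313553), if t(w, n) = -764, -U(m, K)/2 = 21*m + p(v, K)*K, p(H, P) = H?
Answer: -822951296788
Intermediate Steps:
U(m, K) = -42*m (U(m, K) = -2*(21*m + 0*K) = -2*(21*m + 0) = -42*m)
(t(U(20, 13), -1049) - 411678)*(-318239 + 2313553) = (-764 - 411678)*(-318239 + 2313553) = -412442*1995314 = -822951296788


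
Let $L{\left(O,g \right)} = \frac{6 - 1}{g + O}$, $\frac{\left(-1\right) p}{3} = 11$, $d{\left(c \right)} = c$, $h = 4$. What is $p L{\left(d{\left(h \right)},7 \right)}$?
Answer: $-15$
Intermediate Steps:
$p = -33$ ($p = \left(-3\right) 11 = -33$)
$L{\left(O,g \right)} = \frac{5}{O + g}$
$p L{\left(d{\left(h \right)},7 \right)} = - 33 \frac{5}{4 + 7} = - 33 \cdot \frac{5}{11} = - 33 \cdot 5 \cdot \frac{1}{11} = \left(-33\right) \frac{5}{11} = -15$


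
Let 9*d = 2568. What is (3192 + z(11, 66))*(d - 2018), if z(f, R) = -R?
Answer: -5416316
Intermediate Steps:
d = 856/3 (d = (⅑)*2568 = 856/3 ≈ 285.33)
(3192 + z(11, 66))*(d - 2018) = (3192 - 1*66)*(856/3 - 2018) = (3192 - 66)*(-5198/3) = 3126*(-5198/3) = -5416316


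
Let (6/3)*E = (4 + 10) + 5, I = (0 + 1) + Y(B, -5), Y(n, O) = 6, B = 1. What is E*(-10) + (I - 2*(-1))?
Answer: -86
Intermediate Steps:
I = 7 (I = (0 + 1) + 6 = 1 + 6 = 7)
E = 19/2 (E = ((4 + 10) + 5)/2 = (14 + 5)/2 = (½)*19 = 19/2 ≈ 9.5000)
E*(-10) + (I - 2*(-1)) = (19/2)*(-10) + (7 - 2*(-1)) = -95 + (7 + 2) = -95 + 9 = -86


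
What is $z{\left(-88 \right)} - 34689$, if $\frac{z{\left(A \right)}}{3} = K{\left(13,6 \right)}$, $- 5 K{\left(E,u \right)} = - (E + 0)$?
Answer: $- \frac{173406}{5} \approx -34681.0$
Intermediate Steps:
$K{\left(E,u \right)} = \frac{E}{5}$ ($K{\left(E,u \right)} = - \frac{\left(-1\right) \left(E + 0\right)}{5} = - \frac{\left(-1\right) E}{5} = \frac{E}{5}$)
$z{\left(A \right)} = \frac{39}{5}$ ($z{\left(A \right)} = 3 \cdot \frac{1}{5} \cdot 13 = 3 \cdot \frac{13}{5} = \frac{39}{5}$)
$z{\left(-88 \right)} - 34689 = \frac{39}{5} - 34689 = - \frac{173406}{5}$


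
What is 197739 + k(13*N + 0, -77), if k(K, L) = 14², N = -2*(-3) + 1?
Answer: 197935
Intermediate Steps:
N = 7 (N = 6 + 1 = 7)
k(K, L) = 196
197739 + k(13*N + 0, -77) = 197739 + 196 = 197935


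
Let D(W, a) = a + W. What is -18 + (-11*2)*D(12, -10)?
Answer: -62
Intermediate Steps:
D(W, a) = W + a
-18 + (-11*2)*D(12, -10) = -18 + (-11*2)*(12 - 10) = -18 - 22*2 = -18 - 44 = -62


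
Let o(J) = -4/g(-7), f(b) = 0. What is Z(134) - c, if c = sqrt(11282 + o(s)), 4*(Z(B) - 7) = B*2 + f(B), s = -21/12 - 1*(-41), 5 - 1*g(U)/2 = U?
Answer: 74 - sqrt(406146)/6 ≈ -32.216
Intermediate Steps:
g(U) = 10 - 2*U
s = 157/4 (s = -21*1/12 + 41 = -7/4 + 41 = 157/4 ≈ 39.250)
o(J) = -1/6 (o(J) = -4/(10 - 2*(-7)) = -4/(10 + 14) = -4/24 = -4*1/24 = -1/6)
Z(B) = 7 + B/2 (Z(B) = 7 + (B*2 + 0)/4 = 7 + (2*B + 0)/4 = 7 + (2*B)/4 = 7 + B/2)
c = sqrt(406146)/6 (c = sqrt(11282 - 1/6) = sqrt(67691/6) = sqrt(406146)/6 ≈ 106.22)
Z(134) - c = (7 + (1/2)*134) - sqrt(406146)/6 = (7 + 67) - sqrt(406146)/6 = 74 - sqrt(406146)/6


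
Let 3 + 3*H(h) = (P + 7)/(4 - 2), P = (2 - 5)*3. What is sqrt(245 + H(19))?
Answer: sqrt(2193)/3 ≈ 15.610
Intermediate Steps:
P = -9 (P = -3*3 = -9)
H(h) = -4/3 (H(h) = -1 + ((-9 + 7)/(4 - 2))/3 = -1 + (-2/2)/3 = -1 + (-2*1/2)/3 = -1 + (1/3)*(-1) = -1 - 1/3 = -4/3)
sqrt(245 + H(19)) = sqrt(245 - 4/3) = sqrt(731/3) = sqrt(2193)/3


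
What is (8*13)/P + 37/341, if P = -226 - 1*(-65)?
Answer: -29507/54901 ≈ -0.53746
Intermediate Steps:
P = -161 (P = -226 + 65 = -161)
(8*13)/P + 37/341 = (8*13)/(-161) + 37/341 = 104*(-1/161) + 37*(1/341) = -104/161 + 37/341 = -29507/54901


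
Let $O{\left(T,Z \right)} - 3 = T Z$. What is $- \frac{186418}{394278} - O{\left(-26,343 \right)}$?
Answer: $\frac{1757400976}{197139} \approx 8914.5$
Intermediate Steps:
$O{\left(T,Z \right)} = 3 + T Z$
$- \frac{186418}{394278} - O{\left(-26,343 \right)} = - \frac{186418}{394278} - \left(3 - 8918\right) = \left(-186418\right) \frac{1}{394278} - \left(3 - 8918\right) = - \frac{93209}{197139} - -8915 = - \frac{93209}{197139} + 8915 = \frac{1757400976}{197139}$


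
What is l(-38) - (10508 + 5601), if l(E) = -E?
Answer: -16071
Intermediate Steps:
l(-38) - (10508 + 5601) = -1*(-38) - (10508 + 5601) = 38 - 1*16109 = 38 - 16109 = -16071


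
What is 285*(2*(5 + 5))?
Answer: 5700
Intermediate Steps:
285*(2*(5 + 5)) = 285*(2*10) = 285*20 = 5700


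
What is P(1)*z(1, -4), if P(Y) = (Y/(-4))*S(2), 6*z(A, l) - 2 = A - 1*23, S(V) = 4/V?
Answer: 5/3 ≈ 1.6667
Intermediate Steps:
z(A, l) = -7/2 + A/6 (z(A, l) = ⅓ + (A - 1*23)/6 = ⅓ + (A - 23)/6 = ⅓ + (-23 + A)/6 = ⅓ + (-23/6 + A/6) = -7/2 + A/6)
P(Y) = -Y/2 (P(Y) = (Y/(-4))*(4/2) = (Y*(-¼))*(4*(½)) = -Y/4*2 = -Y/2)
P(1)*z(1, -4) = (-½*1)*(-7/2 + (⅙)*1) = -(-7/2 + ⅙)/2 = -½*(-10/3) = 5/3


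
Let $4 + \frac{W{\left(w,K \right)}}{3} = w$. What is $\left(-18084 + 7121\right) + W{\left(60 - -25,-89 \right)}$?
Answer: $-10720$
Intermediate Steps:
$W{\left(w,K \right)} = -12 + 3 w$
$\left(-18084 + 7121\right) + W{\left(60 - -25,-89 \right)} = \left(-18084 + 7121\right) - \left(12 - 3 \left(60 - -25\right)\right) = -10963 - \left(12 - 3 \left(60 + 25\right)\right) = -10963 + \left(-12 + 3 \cdot 85\right) = -10963 + \left(-12 + 255\right) = -10963 + 243 = -10720$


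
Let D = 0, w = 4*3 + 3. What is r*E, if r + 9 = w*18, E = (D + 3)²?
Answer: 2349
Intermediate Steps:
w = 15 (w = 12 + 3 = 15)
E = 9 (E = (0 + 3)² = 3² = 9)
r = 261 (r = -9 + 15*18 = -9 + 270 = 261)
r*E = 261*9 = 2349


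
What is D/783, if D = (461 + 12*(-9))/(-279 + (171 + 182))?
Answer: 353/57942 ≈ 0.0060923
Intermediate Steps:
D = 353/74 (D = (461 - 108)/(-279 + 353) = 353/74 ≈ 4.7703)
D/783 = (353/74)/783 = (353/74)*(1/783) = 353/57942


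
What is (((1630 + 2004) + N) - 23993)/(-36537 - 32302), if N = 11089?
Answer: 9270/68839 ≈ 0.13466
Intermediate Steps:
(((1630 + 2004) + N) - 23993)/(-36537 - 32302) = (((1630 + 2004) + 11089) - 23993)/(-36537 - 32302) = ((3634 + 11089) - 23993)/(-68839) = (14723 - 23993)*(-1/68839) = -9270*(-1/68839) = 9270/68839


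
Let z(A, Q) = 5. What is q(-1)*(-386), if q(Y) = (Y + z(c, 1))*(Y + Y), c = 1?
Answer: 3088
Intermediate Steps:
q(Y) = 2*Y*(5 + Y) (q(Y) = (Y + 5)*(Y + Y) = (5 + Y)*(2*Y) = 2*Y*(5 + Y))
q(-1)*(-386) = (2*(-1)*(5 - 1))*(-386) = (2*(-1)*4)*(-386) = -8*(-386) = 3088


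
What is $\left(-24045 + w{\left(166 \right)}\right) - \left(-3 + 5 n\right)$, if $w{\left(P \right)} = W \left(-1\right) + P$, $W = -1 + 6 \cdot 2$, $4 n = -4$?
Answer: $-23882$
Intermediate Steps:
$n = -1$ ($n = \frac{1}{4} \left(-4\right) = -1$)
$W = 11$ ($W = -1 + 12 = 11$)
$w{\left(P \right)} = -11 + P$ ($w{\left(P \right)} = 11 \left(-1\right) + P = -11 + P$)
$\left(-24045 + w{\left(166 \right)}\right) - \left(-3 + 5 n\right) = \left(-24045 + \left(-11 + 166\right)\right) + \left(3 - -5\right) = \left(-24045 + 155\right) + \left(3 + 5\right) = -23890 + 8 = -23882$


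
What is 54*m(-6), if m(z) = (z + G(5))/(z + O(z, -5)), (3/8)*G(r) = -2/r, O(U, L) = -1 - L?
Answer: 954/5 ≈ 190.80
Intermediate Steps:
G(r) = -16/(3*r) (G(r) = 8*(-2/r)/3 = -16/(3*r))
m(z) = (-16/15 + z)/(4 + z) (m(z) = (z - 16/3/5)/(z + (-1 - 1*(-5))) = (z - 16/3*⅕)/(z + (-1 + 5)) = (z - 16/15)/(z + 4) = (-16/15 + z)/(4 + z))
54*m(-6) = 54*((-16/15 - 6)/(4 - 6)) = 54*(-106/15/(-2)) = 54*(-½*(-106/15)) = 54*(53/15) = 954/5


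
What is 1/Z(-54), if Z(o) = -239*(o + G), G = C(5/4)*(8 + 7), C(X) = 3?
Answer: 1/2151 ≈ 0.00046490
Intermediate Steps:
G = 45 (G = 3*(8 + 7) = 3*15 = 45)
Z(o) = -10755 - 239*o (Z(o) = -239*(o + 45) = -239*(45 + o) = -10755 - 239*o)
1/Z(-54) = 1/(-10755 - 239*(-54)) = 1/(-10755 + 12906) = 1/2151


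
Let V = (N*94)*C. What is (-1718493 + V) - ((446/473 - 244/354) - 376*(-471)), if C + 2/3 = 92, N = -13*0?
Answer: -158700627905/83721 ≈ -1.8956e+6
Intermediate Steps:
N = 0
C = 274/3 (C = -2/3 + 92 = 274/3 ≈ 91.333)
V = 0 (V = (0*94)*(274/3) = 0*(274/3) = 0)
(-1718493 + V) - ((446/473 - 244/354) - 376*(-471)) = (-1718493 + 0) - ((446/473 - 244/354) - 376*(-471)) = -1718493 - ((446*(1/473) - 244*1/354) + 177096) = -1718493 - ((446/473 - 122/177) + 177096) = -1718493 - (21236/83721 + 177096) = -1718493 - 1*14826675452/83721 = -1718493 - 14826675452/83721 = -158700627905/83721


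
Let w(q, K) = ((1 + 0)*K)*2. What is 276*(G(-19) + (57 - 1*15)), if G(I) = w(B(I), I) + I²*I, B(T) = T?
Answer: -1891980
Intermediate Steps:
w(q, K) = 2*K (w(q, K) = (1*K)*2 = K*2 = 2*K)
G(I) = I³ + 2*I (G(I) = 2*I + I²*I = 2*I + I³ = I³ + 2*I)
276*(G(-19) + (57 - 1*15)) = 276*(-19*(2 + (-19)²) + (57 - 1*15)) = 276*(-19*(2 + 361) + (57 - 15)) = 276*(-19*363 + 42) = 276*(-6897 + 42) = 276*(-6855) = -1891980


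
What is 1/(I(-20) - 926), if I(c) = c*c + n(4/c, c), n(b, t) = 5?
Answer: -1/521 ≈ -0.0019194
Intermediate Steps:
I(c) = 5 + c² (I(c) = c*c + 5 = c² + 5 = 5 + c²)
1/(I(-20) - 926) = 1/((5 + (-20)²) - 926) = 1/((5 + 400) - 926) = 1/(405 - 926) = 1/(-521) = -1/521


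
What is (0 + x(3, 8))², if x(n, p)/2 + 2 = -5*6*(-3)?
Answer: 30976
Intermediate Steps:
x(n, p) = 176 (x(n, p) = -4 + 2*(-5*6*(-3)) = -4 + 2*(-30*(-3)) = -4 + 2*90 = -4 + 180 = 176)
(0 + x(3, 8))² = (0 + 176)² = 176² = 30976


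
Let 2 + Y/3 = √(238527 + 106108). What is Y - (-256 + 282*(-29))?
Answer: 8428 + 3*√344635 ≈ 10189.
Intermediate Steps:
Y = -6 + 3*√344635 (Y = -6 + 3*√(238527 + 106108) = -6 + 3*√344635 ≈ 1755.2)
Y - (-256 + 282*(-29)) = (-6 + 3*√344635) - (-256 + 282*(-29)) = (-6 + 3*√344635) - (-256 - 8178) = (-6 + 3*√344635) - 1*(-8434) = (-6 + 3*√344635) + 8434 = 8428 + 3*√344635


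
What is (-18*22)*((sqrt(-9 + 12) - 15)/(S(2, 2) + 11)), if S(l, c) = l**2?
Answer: 396 - 132*sqrt(3)/5 ≈ 350.27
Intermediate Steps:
(-18*22)*((sqrt(-9 + 12) - 15)/(S(2, 2) + 11)) = (-18*22)*((sqrt(-9 + 12) - 15)/(2**2 + 11)) = -396*(sqrt(3) - 15)/(4 + 11) = -396*(-15 + sqrt(3))/15 = -396*(-1 + sqrt(3)/15) = 396 - 132*sqrt(3)/5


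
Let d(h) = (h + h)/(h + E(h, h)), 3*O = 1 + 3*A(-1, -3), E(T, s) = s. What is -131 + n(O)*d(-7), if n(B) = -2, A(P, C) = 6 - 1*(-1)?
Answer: -133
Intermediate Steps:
A(P, C) = 7 (A(P, C) = 6 + 1 = 7)
O = 22/3 (O = (1 + 3*7)/3 = (1 + 21)/3 = (⅓)*22 = 22/3 ≈ 7.3333)
d(h) = 1 (d(h) = (h + h)/(h + h) = (2*h)/((2*h)) = (2*h)*(1/(2*h)) = 1)
-131 + n(O)*d(-7) = -131 - 2*1 = -131 - 2 = -133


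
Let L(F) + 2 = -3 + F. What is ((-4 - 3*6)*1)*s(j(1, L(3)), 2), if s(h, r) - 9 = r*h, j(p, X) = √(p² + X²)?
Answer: -198 - 44*√5 ≈ -296.39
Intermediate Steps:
L(F) = -5 + F (L(F) = -2 + (-3 + F) = -5 + F)
j(p, X) = √(X² + p²)
s(h, r) = 9 + h*r (s(h, r) = 9 + r*h = 9 + h*r)
((-4 - 3*6)*1)*s(j(1, L(3)), 2) = ((-4 - 3*6)*1)*(9 + √((-5 + 3)² + 1²)*2) = ((-4 - 18)*1)*(9 + √((-2)² + 1)*2) = (-22*1)*(9 + √(4 + 1)*2) = -22*(9 + √5*2) = -22*(9 + 2*√5) = -198 - 44*√5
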